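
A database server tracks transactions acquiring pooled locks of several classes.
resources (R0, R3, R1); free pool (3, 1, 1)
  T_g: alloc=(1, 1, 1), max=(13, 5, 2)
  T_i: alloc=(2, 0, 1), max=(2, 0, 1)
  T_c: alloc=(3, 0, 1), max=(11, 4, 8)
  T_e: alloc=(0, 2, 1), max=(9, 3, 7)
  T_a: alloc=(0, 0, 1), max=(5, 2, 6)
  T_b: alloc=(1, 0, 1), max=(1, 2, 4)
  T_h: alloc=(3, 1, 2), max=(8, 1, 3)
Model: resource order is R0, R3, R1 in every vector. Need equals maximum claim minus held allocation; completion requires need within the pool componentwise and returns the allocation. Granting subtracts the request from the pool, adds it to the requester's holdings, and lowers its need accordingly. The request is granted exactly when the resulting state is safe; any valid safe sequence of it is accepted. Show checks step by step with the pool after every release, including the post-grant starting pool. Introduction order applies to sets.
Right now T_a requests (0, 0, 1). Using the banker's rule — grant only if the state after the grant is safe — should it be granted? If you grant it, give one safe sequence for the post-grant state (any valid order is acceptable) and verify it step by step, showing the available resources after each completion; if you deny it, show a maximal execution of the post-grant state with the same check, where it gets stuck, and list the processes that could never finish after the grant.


GRANT — the state after the grant stays safe, e.g. via T_i, T_h, T_b, T_a, T_e, T_c, T_g.
Key observation: the transfer keeps a workable pool ((3, 1, 0)); T_i starts the safe sequence.
Step-by-step check of the post-grant state:
  pool = (3, 1, 0)
  run T_i (needs (0, 0, 0), free (3, 1, 0)); after release of (2, 0, 1) the pool is (5, 1, 1)
  run T_h (needs (5, 0, 1), free (5, 1, 1)); after release of (3, 1, 2) the pool is (8, 2, 3)
  run T_b (needs (0, 2, 3), free (8, 2, 3)); after release of (1, 0, 1) the pool is (9, 2, 4)
  run T_a (needs (5, 2, 4), free (9, 2, 4)); after release of (0, 0, 2) the pool is (9, 2, 6)
  run T_e (needs (9, 1, 6), free (9, 2, 6)); after release of (0, 2, 1) the pool is (9, 4, 7)
  run T_c (needs (8, 4, 7), free (9, 4, 7)); after release of (3, 0, 1) the pool is (12, 4, 8)
  run T_g (needs (12, 4, 1), free (12, 4, 8)); after release of (1, 1, 1) the pool is (13, 5, 9)


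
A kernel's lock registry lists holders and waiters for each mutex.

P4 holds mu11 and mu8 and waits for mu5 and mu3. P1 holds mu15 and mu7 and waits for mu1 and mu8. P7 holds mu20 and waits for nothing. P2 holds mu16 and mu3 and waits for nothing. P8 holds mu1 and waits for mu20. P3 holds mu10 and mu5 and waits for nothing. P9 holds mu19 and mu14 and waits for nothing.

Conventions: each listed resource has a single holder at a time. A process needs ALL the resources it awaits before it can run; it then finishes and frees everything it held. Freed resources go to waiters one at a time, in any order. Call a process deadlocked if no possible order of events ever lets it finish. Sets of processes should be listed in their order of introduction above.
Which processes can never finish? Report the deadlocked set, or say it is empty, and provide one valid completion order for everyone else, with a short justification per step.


No process is deadlocked.
Key observation: the wait graph is acyclic; completion cascades from the unblocked processes through everyone else.
One completion order for the rest: P7, P3, P8, P9, P2, P4, P1.
Verifying each step:
  P7 waits on nothing -> runs at once and releases mu20
  P3 waits on nothing -> runs at once and releases mu10 and mu5
  P8: everything it awaited (mu20) is free; runs, freeing mu1
  P9 waits on nothing -> runs at once and releases mu19 and mu14
  P2 waits on nothing -> runs at once and releases mu16 and mu3
  P4: everything it awaited (mu5 and mu3) is free; runs, freeing mu11 and mu8
  P1: everything it awaited (mu1 and mu8) is free; runs, freeing mu15 and mu7


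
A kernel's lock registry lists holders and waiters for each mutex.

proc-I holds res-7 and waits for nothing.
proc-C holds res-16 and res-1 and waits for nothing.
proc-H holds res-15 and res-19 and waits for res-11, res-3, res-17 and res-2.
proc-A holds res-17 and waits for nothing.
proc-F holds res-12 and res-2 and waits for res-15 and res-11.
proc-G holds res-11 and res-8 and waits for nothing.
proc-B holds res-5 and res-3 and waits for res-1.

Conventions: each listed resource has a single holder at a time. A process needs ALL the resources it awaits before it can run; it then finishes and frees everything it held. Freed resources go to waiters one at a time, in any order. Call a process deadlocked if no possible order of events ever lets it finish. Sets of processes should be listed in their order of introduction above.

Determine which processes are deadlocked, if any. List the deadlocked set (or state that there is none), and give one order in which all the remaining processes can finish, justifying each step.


The deadlocked set is proc-H and proc-F.
Key observation: the knot is the closed ring of waits proc-H -> proc-F -> proc-H; no other process is dragged down with it.
One completion order for the rest: proc-G, proc-C, proc-I, proc-A, proc-B.
Check, step by step:
  proc-G waits on nothing -> runs at once and releases res-11 and res-8
  proc-C waits on nothing -> runs at once and releases res-16 and res-1
  proc-I waits on nothing -> runs at once and releases res-7
  proc-A waits on nothing -> runs at once and releases res-17
  run proc-B (all its waits — res-1 — are resolved); releases res-5 and res-3


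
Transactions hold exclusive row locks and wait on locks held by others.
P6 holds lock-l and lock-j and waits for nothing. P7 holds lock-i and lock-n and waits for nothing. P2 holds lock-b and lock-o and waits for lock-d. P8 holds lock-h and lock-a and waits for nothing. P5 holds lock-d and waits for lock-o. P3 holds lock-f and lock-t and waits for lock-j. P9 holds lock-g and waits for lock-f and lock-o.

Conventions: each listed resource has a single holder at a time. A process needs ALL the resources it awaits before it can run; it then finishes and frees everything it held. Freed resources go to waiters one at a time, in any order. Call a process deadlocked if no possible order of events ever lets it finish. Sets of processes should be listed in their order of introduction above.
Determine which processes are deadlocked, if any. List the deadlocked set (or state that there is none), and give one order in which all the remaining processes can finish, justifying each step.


Deadlocked set: P2, P5 and P9.
Key observation: the wait chain closes on itself along P2 -> P5 -> P2; P9 waits into the deadlock from upstream.
A valid finishing order for the others: P7, P8, P6, P3.
Step-by-step check:
  P7: no waits; runs immediately, freeing lock-i and lock-n
  P8: no waits; runs immediately, freeing lock-h and lock-a
  P6: no waits; runs immediately, freeing lock-l and lock-j
  P3: everything it awaited (lock-j) is free; runs, freeing lock-f and lock-t


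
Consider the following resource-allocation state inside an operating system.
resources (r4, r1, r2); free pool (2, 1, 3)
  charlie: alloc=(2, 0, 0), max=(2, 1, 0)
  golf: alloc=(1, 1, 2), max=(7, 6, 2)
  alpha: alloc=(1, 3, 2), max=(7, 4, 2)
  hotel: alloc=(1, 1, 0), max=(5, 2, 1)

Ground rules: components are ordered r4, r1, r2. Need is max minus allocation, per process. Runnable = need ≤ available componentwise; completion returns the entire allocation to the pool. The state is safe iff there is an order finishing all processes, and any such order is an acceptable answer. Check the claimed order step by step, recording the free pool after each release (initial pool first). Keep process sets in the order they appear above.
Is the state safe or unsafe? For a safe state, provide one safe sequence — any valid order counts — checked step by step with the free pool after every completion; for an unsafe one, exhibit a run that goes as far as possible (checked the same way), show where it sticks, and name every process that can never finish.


UNSAFE — no complete ordering exists.
Key observation: even finishing charlie, hotel leaves just (5, 2, 3) free — too little r4 for any of the remaining processes.
A maximal execution: charlie, hotel — then nothing else fits. Step-by-step check:
  pool = (2, 1, 3)
  charlie needs (0, 1, 0) <= (2, 1, 3) -> finishes; pool += (2, 0, 0) = (4, 1, 3)
  hotel needs (4, 1, 1) <= (4, 1, 3) -> finishes; pool += (1, 1, 0) = (5, 2, 3)
  golf still needs (6, 5, 0) but only (5, 2, 3) is free — short on r4 and r1
  alpha still needs (6, 1, 0) but only (5, 2, 3) is free — short on r4
Never able to finish: golf and alpha.


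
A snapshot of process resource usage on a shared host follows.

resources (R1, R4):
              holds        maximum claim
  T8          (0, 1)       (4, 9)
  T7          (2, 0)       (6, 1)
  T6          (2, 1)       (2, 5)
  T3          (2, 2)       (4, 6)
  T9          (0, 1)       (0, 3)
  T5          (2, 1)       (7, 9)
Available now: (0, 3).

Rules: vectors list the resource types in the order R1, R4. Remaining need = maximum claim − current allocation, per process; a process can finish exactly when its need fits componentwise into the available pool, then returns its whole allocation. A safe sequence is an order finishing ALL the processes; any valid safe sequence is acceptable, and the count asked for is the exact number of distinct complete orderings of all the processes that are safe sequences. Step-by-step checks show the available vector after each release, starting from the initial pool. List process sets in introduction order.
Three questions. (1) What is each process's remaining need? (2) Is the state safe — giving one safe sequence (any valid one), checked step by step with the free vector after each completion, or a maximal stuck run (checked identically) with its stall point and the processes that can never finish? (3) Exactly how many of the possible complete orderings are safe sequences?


(1) Remaining need (order R1, R4):
  T8: (4, 8)
  T7: (4, 1)
  T6: (0, 4)
  T3: (2, 4)
  T9: (0, 2)
  T5: (5, 8)
(2) UNSAFE — no complete ordering exists.
Key observation: even finishing T9, T6, T3, T7 leaves just (6, 7) free — too little R4 for any of the remaining processes.
Going as far as possible: T9, T6, T3, T7; after that, nothing fits. Step-by-step check:
  pool = (0, 3)
  run T9 (needs (0, 2), free (0, 3)); after release of (0, 1) the pool is (0, 4)
  run T6 (needs (0, 4), free (0, 4)); after release of (2, 1) the pool is (2, 5)
  run T3 (needs (2, 4), free (2, 5)); after release of (2, 2) the pool is (4, 7)
  run T7 (needs (4, 1), free (4, 7)); after release of (2, 0) the pool is (6, 7)
  T8 cannot run: need (4, 8) vs free (6, 7) (insufficient R4)
  T5 cannot run: need (5, 8) vs free (6, 7) (insufficient R4)
Permanently blocked: T8 and T5.
(3) Precisely 0 of the possible complete orderings are safe sequences.


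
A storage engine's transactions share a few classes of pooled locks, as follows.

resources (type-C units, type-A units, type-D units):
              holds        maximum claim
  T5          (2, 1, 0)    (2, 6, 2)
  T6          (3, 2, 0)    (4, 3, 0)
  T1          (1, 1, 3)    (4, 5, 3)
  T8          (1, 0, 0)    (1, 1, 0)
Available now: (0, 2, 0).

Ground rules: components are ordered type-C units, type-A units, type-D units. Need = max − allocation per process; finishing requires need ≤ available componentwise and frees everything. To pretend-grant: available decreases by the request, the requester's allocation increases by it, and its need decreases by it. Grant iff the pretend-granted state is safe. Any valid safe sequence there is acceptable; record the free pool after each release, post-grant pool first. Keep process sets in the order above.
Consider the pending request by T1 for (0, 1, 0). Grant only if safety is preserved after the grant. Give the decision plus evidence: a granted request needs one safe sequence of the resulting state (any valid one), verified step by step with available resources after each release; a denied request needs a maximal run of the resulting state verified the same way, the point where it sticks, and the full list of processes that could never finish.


GRANT. The post-grant state is safe; one safe sequence: T8, T6, T1, T5.
Key observation: with (0, 1, 0) left after the transfer, T8 can run at once — the state stays safe.
Check on the post-grant state, step by step:
  pool = (0, 1, 0)
  run T8 (needs (0, 1, 0), free (0, 1, 0)); after release of (1, 0, 0) the pool is (1, 1, 0)
  run T6 (needs (1, 1, 0), free (1, 1, 0)); after release of (3, 2, 0) the pool is (4, 3, 0)
  run T1 (needs (3, 3, 0), free (4, 3, 0)); after release of (1, 2, 3) the pool is (5, 5, 3)
  run T5 (needs (0, 5, 2), free (5, 5, 3)); after release of (2, 1, 0) the pool is (7, 6, 3)


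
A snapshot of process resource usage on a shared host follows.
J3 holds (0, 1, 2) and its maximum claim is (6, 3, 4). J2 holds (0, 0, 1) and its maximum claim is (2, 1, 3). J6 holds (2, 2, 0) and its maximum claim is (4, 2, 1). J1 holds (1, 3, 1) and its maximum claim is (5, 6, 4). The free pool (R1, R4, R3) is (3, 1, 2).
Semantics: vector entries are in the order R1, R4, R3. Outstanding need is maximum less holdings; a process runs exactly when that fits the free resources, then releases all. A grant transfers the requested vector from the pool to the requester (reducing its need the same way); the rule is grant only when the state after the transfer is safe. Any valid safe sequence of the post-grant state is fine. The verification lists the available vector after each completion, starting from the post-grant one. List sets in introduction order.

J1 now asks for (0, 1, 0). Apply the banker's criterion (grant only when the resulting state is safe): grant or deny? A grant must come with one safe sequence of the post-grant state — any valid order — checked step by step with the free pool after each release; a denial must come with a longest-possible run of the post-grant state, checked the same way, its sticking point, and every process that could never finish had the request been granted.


GRANT — the state after the grant stays safe, e.g. via J6, J2, J1, J3.
Key observation: with (3, 0, 2) left after the transfer, J6 can run at once — the state stays safe.
Step-by-step check of the post-grant state:
  pool = (3, 0, 2)
  J6 needs (2, 0, 1) <= (3, 0, 2) -> finishes; pool += (2, 2, 0) = (5, 2, 2)
  J2 needs (2, 1, 2) <= (5, 2, 2) -> finishes; pool += (0, 0, 1) = (5, 2, 3)
  J1 needs (4, 2, 3) <= (5, 2, 3) -> finishes; pool += (1, 4, 1) = (6, 6, 4)
  J3 needs (6, 2, 2) <= (6, 6, 4) -> finishes; pool += (0, 1, 2) = (6, 7, 6)


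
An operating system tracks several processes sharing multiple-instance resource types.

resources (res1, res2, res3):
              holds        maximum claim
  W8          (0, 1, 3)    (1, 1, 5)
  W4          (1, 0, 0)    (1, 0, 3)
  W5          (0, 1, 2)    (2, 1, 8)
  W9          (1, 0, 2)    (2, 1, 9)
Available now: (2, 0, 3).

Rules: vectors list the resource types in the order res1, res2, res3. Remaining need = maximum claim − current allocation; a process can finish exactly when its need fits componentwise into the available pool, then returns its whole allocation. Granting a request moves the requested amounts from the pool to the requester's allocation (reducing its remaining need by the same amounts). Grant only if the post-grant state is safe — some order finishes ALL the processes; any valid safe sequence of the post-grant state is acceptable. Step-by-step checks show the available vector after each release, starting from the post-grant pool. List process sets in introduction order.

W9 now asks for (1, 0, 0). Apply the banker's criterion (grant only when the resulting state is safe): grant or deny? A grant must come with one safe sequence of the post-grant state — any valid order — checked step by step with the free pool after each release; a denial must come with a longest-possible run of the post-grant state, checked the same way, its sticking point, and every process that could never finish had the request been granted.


GRANT: granting preserves safety; a valid post-grant sequence is W4, W8, W5, W9.
Key observation: after the grant the pool drops to (1, 0, 3), which still lets W4 finish first and unwind the rest.
Check on the post-grant state, step by step:
  pool = (1, 0, 3)
  run W4 (needs (0, 0, 3), free (1, 0, 3)); after release of (1, 0, 0) the pool is (2, 0, 3)
  run W8 (needs (1, 0, 2), free (2, 0, 3)); after release of (0, 1, 3) the pool is (2, 1, 6)
  run W5 (needs (2, 0, 6), free (2, 1, 6)); after release of (0, 1, 2) the pool is (2, 2, 8)
  run W9 (needs (0, 1, 7), free (2, 2, 8)); after release of (2, 0, 2) the pool is (4, 2, 10)


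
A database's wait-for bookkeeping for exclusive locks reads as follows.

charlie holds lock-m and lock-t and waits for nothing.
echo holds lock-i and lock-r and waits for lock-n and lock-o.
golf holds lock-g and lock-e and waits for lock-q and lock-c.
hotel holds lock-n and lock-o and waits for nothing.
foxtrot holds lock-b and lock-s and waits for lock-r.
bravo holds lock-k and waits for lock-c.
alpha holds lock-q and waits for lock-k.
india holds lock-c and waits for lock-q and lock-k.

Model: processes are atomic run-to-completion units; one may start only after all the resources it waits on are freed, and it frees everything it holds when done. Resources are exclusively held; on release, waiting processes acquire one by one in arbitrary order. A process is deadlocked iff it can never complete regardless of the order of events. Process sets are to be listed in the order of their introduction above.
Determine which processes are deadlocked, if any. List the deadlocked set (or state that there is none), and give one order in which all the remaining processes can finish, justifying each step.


Deadlocked: golf, bravo, alpha and india.
Key observation: the knot is the closed ring of waits bravo -> india -> bravo; alpha is caught in further circular waits and golf waits into the deadlock from upstream.
One completion order for the rest: charlie, hotel, echo, foxtrot.
Check, step by step:
  charlie: no waits; runs immediately, freeing lock-m and lock-t
  hotel: no waits; runs immediately, freeing lock-n and lock-o
  run echo (all its waits — lock-n and lock-o — are resolved); releases lock-i and lock-r
  run foxtrot (all its waits — lock-r — are resolved); releases lock-b and lock-s


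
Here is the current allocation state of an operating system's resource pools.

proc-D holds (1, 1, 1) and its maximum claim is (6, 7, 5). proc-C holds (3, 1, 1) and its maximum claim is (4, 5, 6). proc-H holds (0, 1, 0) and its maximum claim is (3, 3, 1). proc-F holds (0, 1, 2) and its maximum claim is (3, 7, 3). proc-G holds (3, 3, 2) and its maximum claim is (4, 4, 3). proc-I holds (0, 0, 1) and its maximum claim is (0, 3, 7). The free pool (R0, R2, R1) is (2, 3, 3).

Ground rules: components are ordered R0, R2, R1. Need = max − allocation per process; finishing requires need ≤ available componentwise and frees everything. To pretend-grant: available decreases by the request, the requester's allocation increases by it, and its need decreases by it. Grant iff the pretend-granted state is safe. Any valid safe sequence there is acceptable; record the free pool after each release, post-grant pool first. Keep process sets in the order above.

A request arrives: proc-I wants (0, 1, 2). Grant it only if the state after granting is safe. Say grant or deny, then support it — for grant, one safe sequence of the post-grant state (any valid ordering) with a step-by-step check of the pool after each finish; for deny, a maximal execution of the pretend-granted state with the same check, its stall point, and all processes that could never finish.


GRANT. The post-grant state is safe; one safe sequence: proc-G, proc-H, proc-F, proc-I, proc-C, proc-D.
Key observation: the transfer keeps a workable pool ((2, 2, 1)); proc-G starts the safe sequence.
Check on the post-grant state, step by step:
  pool = (2, 2, 1)
  proc-G needs (1, 1, 1) <= (2, 2, 1) -> finishes; pool += (3, 3, 2) = (5, 5, 3)
  proc-H needs (3, 2, 1) <= (5, 5, 3) -> finishes; pool += (0, 1, 0) = (5, 6, 3)
  proc-F needs (3, 6, 1) <= (5, 6, 3) -> finishes; pool += (0, 1, 2) = (5, 7, 5)
  proc-I needs (0, 2, 4) <= (5, 7, 5) -> finishes; pool += (0, 1, 3) = (5, 8, 8)
  proc-C needs (1, 4, 5) <= (5, 8, 8) -> finishes; pool += (3, 1, 1) = (8, 9, 9)
  proc-D needs (5, 6, 4) <= (8, 9, 9) -> finishes; pool += (1, 1, 1) = (9, 10, 10)


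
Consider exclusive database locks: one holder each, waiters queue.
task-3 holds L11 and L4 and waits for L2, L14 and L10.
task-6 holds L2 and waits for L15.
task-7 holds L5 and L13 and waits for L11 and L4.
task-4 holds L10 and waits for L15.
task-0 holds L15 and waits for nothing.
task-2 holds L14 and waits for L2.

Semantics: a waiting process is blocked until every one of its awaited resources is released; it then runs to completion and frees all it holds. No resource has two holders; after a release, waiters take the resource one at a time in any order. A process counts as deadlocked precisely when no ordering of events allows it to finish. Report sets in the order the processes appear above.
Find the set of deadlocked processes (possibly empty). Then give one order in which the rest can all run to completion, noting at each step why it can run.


No process is deadlocked.
Key observation: the wait graph is acyclic; completion cascades from the unblocked processes through everyone else.
One completion order for the rest: task-0, task-6, task-2, task-4, task-3, task-7.
Check, step by step:
  run task-0 (it waits on nothing); releases L15
  task-6: everything it awaited (L15) is free; runs, freeing L2
  task-2: everything it awaited (L2) is free; runs, freeing L14
  task-4: everything it awaited (L15) is free; runs, freeing L10
  task-3: everything it awaited (L2, L14 and L10) is free; runs, freeing L11 and L4
  task-7: everything it awaited (L11 and L4) is free; runs, freeing L5 and L13


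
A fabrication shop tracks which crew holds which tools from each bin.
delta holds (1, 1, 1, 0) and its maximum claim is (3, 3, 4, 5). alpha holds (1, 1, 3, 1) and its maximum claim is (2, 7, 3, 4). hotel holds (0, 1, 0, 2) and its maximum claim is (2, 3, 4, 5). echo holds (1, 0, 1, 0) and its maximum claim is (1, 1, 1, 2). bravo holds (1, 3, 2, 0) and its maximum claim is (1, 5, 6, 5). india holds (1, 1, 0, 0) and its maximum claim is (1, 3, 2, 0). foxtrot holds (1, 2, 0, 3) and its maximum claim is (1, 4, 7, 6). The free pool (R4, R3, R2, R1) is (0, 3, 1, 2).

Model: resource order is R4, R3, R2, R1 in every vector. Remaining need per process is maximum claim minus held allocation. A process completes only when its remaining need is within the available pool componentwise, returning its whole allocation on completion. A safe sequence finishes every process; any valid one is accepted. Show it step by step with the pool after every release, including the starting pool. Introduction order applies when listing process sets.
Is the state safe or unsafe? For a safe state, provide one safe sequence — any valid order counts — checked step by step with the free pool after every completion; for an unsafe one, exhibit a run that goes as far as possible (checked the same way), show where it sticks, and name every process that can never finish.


UNSAFE — no complete ordering exists.
Key observation: the pool after echo, india is (2, 4, 2, 2); every surviving request exceeds it in R1, so progress ends there.
A maximal execution: echo, india — then nothing else fits. Check, step by step:
  pool = (0, 3, 1, 2)
  echo: need (0, 1, 0, 2) fits (0, 3, 1, 2); releases (1, 0, 1, 0), pool now (1, 3, 2, 2)
  india: need (0, 2, 2, 0) fits (1, 3, 2, 2); releases (1, 1, 0, 0), pool now (2, 4, 2, 2)
  delta still needs (2, 2, 3, 5) but only (2, 4, 2, 2) is free — short on R2 and R1
  alpha still needs (1, 6, 0, 3) but only (2, 4, 2, 2) is free — short on R3 and R1
  hotel still needs (2, 2, 4, 3) but only (2, 4, 2, 2) is free — short on R2 and R1
  bravo still needs (0, 2, 4, 5) but only (2, 4, 2, 2) is free — short on R2 and R1
  foxtrot still needs (0, 2, 7, 3) but only (2, 4, 2, 2) is free — short on R2 and R1
Permanently blocked: delta, alpha, hotel, bravo and foxtrot.


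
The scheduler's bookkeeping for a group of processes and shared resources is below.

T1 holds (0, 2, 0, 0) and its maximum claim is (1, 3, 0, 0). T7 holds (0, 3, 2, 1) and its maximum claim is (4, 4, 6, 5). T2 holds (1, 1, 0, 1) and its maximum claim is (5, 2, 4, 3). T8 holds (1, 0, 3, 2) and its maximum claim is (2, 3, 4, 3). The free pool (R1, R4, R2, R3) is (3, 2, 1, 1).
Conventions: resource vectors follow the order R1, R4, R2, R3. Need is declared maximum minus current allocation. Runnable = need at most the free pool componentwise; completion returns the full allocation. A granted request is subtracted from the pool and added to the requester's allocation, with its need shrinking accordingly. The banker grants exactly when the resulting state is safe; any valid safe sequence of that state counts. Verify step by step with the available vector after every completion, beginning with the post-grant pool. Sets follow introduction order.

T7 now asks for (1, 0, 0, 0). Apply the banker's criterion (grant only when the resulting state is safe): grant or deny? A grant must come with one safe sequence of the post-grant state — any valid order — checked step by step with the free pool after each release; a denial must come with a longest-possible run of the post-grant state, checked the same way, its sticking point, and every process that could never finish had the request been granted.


DENY: after the grant no complete ordering would exist.
Key observation: after T1, T8 the pool peaks at (3, 4, 4, 3), and each blocked process is short somewhere: T7 on R3; T2 on R1.
On the post-grant state, T1, T8 is a maximal run — nothing extends it. Walking it through:
  pool = (2, 2, 1, 1)
  T1 needs (1, 1, 0, 0) <= (2, 2, 1, 1) -> finishes; pool += (0, 2, 0, 0) = (2, 4, 1, 1)
  T8 needs (1, 3, 1, 1) <= (2, 4, 1, 1) -> finishes; pool += (1, 0, 3, 2) = (3, 4, 4, 3)
  T7 cannot run: need (3, 1, 4, 4) vs free (3, 4, 4, 3) (insufficient R3)
  T2 cannot run: need (4, 1, 4, 2) vs free (3, 4, 4, 3) (insufficient R1)
Processes that could never finish after the grant: T7 and T2.


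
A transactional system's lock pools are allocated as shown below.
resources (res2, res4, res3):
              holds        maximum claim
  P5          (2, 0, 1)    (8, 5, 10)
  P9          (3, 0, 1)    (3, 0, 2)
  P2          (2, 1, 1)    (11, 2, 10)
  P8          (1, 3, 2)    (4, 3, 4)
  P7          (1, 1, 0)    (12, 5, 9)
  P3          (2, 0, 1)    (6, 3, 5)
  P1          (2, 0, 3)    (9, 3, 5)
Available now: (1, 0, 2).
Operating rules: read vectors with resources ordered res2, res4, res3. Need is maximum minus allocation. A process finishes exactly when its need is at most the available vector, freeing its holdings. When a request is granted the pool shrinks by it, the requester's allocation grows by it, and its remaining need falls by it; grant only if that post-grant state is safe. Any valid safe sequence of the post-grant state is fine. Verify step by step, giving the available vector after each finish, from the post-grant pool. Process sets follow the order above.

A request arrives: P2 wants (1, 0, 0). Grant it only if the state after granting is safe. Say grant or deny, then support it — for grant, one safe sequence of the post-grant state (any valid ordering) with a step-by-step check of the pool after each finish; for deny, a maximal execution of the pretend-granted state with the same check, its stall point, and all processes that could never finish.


DENY — the pretend-granted state is unsafe.
Key observation: after P9, P8, P3 the pool peaks at (6, 3, 6), and each blocked process is short somewhere: P5 on res4, res3; P2 on res2, res3; P7 on res2, res4, res3; P1 on res2.
After a pretend grant, a maximal execution: P9, P8, P3 — then nothing else fits. Check, step by step:
  pool = (0, 0, 2)
  run P9 (needs (0, 0, 1), free (0, 0, 2)); after release of (3, 0, 1) the pool is (3, 0, 3)
  run P8 (needs (3, 0, 2), free (3, 0, 3)); after release of (1, 3, 2) the pool is (4, 3, 5)
  run P3 (needs (4, 3, 4), free (4, 3, 5)); after release of (2, 0, 1) the pool is (6, 3, 6)
  P5 still needs (6, 5, 9) but only (6, 3, 6) is free — short on res4 and res3
  P2 still needs (8, 1, 9) but only (6, 3, 6) is free — short on res2 and res3
  P7 still needs (11, 4, 9) but only (6, 3, 6) is free — short on res2, res4 and res3
  P1 still needs (7, 3, 2) but only (6, 3, 6) is free — short on res2
Post-grant, the permanently blocked set is P5, P2, P7 and P1.


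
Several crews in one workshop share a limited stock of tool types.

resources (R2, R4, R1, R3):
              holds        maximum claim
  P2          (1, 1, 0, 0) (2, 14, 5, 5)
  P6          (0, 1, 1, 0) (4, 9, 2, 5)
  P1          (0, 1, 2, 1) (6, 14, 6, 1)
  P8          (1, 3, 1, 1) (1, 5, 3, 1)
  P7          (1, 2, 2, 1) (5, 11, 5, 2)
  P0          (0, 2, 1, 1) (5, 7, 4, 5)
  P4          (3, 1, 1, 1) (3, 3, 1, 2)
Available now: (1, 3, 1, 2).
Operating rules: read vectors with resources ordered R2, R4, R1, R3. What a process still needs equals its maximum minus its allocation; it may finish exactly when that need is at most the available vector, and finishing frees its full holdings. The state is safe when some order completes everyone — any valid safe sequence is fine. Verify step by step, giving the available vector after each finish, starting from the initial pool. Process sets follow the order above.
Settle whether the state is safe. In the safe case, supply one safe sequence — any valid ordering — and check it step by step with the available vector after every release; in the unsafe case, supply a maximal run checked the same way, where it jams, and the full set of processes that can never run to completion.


UNSAFE — no complete ordering exists.
Key observation: P4, P8, P0, P6, P7 can finish, but then (6, 12, 7, 6) is all there is, and the blocked group's R4 demands exceed it.
Going as far as possible: P4, P8, P0, P6, P7; after that, nothing fits. Verifying each step:
  pool = (1, 3, 1, 2)
  P4: need (0, 2, 0, 1) fits (1, 3, 1, 2); releases (3, 1, 1, 1), pool now (4, 4, 2, 3)
  P8: need (0, 2, 2, 0) fits (4, 4, 2, 3); releases (1, 3, 1, 1), pool now (5, 7, 3, 4)
  P0: need (5, 5, 3, 4) fits (5, 7, 3, 4); releases (0, 2, 1, 1), pool now (5, 9, 4, 5)
  P6: need (4, 8, 1, 5) fits (5, 9, 4, 5); releases (0, 1, 1, 0), pool now (5, 10, 5, 5)
  P7: need (4, 9, 3, 1) fits (5, 10, 5, 5); releases (1, 2, 2, 1), pool now (6, 12, 7, 6)
  P2 still needs (1, 13, 5, 5) but only (6, 12, 7, 6) is free — short on R4
  P1 still needs (6, 13, 4, 0) but only (6, 12, 7, 6) is free — short on R4
Processes that can never finish: P2 and P1.


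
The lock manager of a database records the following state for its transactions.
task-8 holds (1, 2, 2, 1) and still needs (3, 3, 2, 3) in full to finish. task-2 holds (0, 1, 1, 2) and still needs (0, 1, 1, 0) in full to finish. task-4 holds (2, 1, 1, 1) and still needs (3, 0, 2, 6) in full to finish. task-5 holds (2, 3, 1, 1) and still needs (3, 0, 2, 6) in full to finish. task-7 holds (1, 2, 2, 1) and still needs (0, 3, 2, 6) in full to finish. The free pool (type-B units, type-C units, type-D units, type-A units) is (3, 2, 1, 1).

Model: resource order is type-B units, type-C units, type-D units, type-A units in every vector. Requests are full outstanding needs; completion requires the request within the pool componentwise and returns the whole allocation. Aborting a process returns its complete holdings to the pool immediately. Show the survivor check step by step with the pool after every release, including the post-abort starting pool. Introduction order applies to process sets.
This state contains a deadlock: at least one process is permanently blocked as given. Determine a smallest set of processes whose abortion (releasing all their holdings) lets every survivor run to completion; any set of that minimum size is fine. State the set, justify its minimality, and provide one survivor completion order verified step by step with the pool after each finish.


The answer: abort task-5 and task-7.
Key observation: no ordering could ever have run task-4 before the abort of task-5 and task-7; with (3, 5, 3, 2) back in the pool it fits at step 3.
Why nothing smaller works — every single abort fails: task-8 alone leaves task-4 blocked (short on type-A units); task-2 alone leaves task-4 blocked (short on type-A units); task-4 alone leaves task-5 blocked (short on type-A units); task-5 alone leaves task-4 blocked (short on type-A units); task-7 alone leaves task-4 blocked (short on type-A units).
The survivors complete as task-2, task-8, task-4. Verifying each step (starting from the post-abort pool):
  pool = (6, 7, 4, 3)
  run task-2 (needs (0, 1, 1, 0), free (6, 7, 4, 3)); after release of (0, 1, 1, 2) the pool is (6, 8, 5, 5)
  run task-8 (needs (3, 3, 2, 3), free (6, 8, 5, 5)); after release of (1, 2, 2, 1) the pool is (7, 10, 7, 6)
  run task-4 (needs (3, 0, 2, 6), free (7, 10, 7, 6)); after release of (2, 1, 1, 1) the pool is (9, 11, 8, 7)


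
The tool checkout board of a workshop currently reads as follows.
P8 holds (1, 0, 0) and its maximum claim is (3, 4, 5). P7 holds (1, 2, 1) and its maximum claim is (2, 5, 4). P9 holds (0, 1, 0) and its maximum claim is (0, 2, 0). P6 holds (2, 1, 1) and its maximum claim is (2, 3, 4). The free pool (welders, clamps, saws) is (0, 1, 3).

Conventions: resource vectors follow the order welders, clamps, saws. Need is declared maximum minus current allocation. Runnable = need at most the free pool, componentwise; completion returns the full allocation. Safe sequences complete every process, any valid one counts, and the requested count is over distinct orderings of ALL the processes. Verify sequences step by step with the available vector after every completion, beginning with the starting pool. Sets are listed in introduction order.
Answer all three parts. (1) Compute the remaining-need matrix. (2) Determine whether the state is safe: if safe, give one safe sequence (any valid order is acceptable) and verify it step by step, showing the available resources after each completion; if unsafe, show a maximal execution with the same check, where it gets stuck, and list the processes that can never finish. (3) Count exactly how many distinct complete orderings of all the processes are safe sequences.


(1) Remaining need (order welders, clamps, saws):
  P8: (2, 4, 5)
  P7: (1, 3, 3)
  P9: (0, 1, 0)
  P6: (0, 2, 3)
(2) SAFE — a valid safe sequence is P9, P6, P7, P8.
Key observation: at P9 the run first touches a limit — (0, 1, 0) against (0, 1, 3), exact on a resource it actually requests.
Verifying each step:
  pool = (0, 1, 3)
  P9: need (0, 1, 0) fits (0, 1, 3); releases (0, 1, 0), pool now (0, 2, 3)
  P6: need (0, 2, 3) fits (0, 2, 3); releases (2, 1, 1), pool now (2, 3, 4)
  P7: need (1, 3, 3) fits (2, 3, 4); releases (1, 2, 1), pool now (3, 5, 5)
  P8: need (2, 4, 5) fits (3, 5, 5); releases (1, 0, 0), pool now (4, 5, 5)
(3) Exactly 1 of the possible complete orderings is a safe sequence.


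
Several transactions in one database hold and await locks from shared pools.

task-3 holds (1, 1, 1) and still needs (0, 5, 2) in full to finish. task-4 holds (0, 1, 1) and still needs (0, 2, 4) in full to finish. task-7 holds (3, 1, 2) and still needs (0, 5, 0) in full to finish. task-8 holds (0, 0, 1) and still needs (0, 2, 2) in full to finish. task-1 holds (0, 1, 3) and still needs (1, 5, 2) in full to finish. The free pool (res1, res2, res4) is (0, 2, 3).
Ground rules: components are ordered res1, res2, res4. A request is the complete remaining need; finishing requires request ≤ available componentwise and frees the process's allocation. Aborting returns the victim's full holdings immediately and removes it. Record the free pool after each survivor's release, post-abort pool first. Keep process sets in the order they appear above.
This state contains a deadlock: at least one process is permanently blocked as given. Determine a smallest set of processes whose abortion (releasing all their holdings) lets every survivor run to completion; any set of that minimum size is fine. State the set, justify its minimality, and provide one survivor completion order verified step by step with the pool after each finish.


Abort task-7 and task-1.
Key observation: task-3 could never have finished before the abort; with (3, 2, 5) returned by task-7 and task-1, it fits at step 3.
Minimality, checking each single-abort alternative: task-3 alone leaves task-7 blocked (short on res2); task-4 alone leaves task-3 blocked (short on res2); task-7 alone leaves task-3 blocked (short on res2); task-8 alone leaves task-3 blocked (short on res2); task-1 alone leaves task-3 blocked (short on res2).
Survivors finish in the order: task-8, task-4, task-3. Step-by-step check (pool after the aborts first):
  pool = (3, 4, 8)
  task-8 needs (0, 2, 2) <= (3, 4, 8) -> finishes; pool += (0, 0, 1) = (3, 4, 9)
  task-4 needs (0, 2, 4) <= (3, 4, 9) -> finishes; pool += (0, 1, 1) = (3, 5, 10)
  task-3 needs (0, 5, 2) <= (3, 5, 10) -> finishes; pool += (1, 1, 1) = (4, 6, 11)


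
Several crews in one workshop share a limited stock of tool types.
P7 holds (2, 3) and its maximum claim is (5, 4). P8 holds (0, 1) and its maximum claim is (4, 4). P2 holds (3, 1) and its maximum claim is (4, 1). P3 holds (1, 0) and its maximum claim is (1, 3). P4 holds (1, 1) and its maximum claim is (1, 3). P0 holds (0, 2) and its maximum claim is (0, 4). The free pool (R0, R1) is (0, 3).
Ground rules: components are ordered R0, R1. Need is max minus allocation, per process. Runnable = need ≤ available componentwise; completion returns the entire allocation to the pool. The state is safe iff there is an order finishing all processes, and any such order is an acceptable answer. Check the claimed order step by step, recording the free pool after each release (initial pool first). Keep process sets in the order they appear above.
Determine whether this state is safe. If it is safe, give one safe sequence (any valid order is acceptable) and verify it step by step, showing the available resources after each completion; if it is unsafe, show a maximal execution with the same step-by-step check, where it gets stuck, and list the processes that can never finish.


SAFE. One safe sequence: P0, P3, P2, P7, P4, P8.
Key observation: the order's first zero-slack moment is P2 ((1, 0) needed, (1, 5) free — a requested resource with nothing to spare).
Step-by-step check:
  pool = (0, 3)
  P0: need (0, 2) fits (0, 3); releases (0, 2), pool now (0, 5)
  P3: need (0, 3) fits (0, 5); releases (1, 0), pool now (1, 5)
  P2: need (1, 0) fits (1, 5); releases (3, 1), pool now (4, 6)
  P7: need (3, 1) fits (4, 6); releases (2, 3), pool now (6, 9)
  P4: need (0, 2) fits (6, 9); releases (1, 1), pool now (7, 10)
  P8: need (4, 3) fits (7, 10); releases (0, 1), pool now (7, 11)


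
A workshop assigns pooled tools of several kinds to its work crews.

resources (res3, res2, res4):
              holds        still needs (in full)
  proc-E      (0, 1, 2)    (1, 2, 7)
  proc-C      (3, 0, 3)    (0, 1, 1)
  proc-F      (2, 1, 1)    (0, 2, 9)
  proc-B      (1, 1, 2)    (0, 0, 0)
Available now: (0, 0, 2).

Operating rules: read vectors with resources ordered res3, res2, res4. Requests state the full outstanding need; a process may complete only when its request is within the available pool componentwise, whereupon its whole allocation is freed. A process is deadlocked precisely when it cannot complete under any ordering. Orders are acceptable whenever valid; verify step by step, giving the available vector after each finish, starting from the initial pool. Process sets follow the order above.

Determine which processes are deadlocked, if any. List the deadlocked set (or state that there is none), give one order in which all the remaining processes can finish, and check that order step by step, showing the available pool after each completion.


Deadlocked: proc-E and proc-F.
Key observation: no order helps: past proc-B, proc-C, the free pool tops out at (4, 1, 7), below what each blocked process needs in res2.
A valid finishing order for the others: proc-B, proc-C. Step-by-step check:
  pool = (0, 0, 2)
  proc-B: need (0, 0, 0) fits (0, 0, 2); releases (1, 1, 2), pool now (1, 1, 4)
  proc-C: need (0, 1, 1) fits (1, 1, 4); releases (3, 0, 3), pool now (4, 1, 7)
The blocked processes can never fit:
  proc-E cannot run: need (1, 2, 7) vs free (4, 1, 7) (insufficient res2)
  proc-F cannot run: need (0, 2, 9) vs free (4, 1, 7) (insufficient res2 and res4)
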